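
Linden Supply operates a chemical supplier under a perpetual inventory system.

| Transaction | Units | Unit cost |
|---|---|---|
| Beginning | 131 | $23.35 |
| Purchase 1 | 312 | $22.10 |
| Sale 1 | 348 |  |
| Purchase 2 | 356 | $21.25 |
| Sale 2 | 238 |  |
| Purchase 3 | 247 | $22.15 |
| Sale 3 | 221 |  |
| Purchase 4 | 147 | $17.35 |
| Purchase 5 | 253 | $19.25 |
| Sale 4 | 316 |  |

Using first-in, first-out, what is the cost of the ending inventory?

Sale 1 (348) [FIFO — oldest first]: 131 @ $23.35 + 217 @ $22.10 = $7,854.55
Sale 2 (238) [FIFO — oldest first]: 95 @ $22.10 + 143 @ $21.25 = $5,138.25
Sale 3 (221) [FIFO — oldest first]: 213 @ $21.25 + 8 @ $22.15 = $4,703.45
Sale 4 (316) [FIFO — oldest first]: 239 @ $22.15 + 77 @ $17.35 = $6,629.80
Total COGS = $7,854.55 + $5,138.25 + $4,703.45 + $6,629.80 = $24,326.05
Ending inventory: 70 @ $17.35 + 253 @ $19.25 = $6,084.75
Check: goods available $30,410.80 = COGS $24,326.05 + ending $6,084.75

Ending inventory = $6,084.75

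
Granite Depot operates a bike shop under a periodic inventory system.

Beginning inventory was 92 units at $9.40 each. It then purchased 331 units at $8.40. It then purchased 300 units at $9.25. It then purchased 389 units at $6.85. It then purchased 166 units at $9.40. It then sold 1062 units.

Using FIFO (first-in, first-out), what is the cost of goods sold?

COGS = $8,742.35

Sale 1 (1062) [FIFO — oldest first]: 92 @ $9.40 + 331 @ $8.40 + 300 @ $9.25 + 339 @ $6.85 = $8,742.35
Ending inventory: 50 @ $6.85 + 166 @ $9.40 = $1,902.90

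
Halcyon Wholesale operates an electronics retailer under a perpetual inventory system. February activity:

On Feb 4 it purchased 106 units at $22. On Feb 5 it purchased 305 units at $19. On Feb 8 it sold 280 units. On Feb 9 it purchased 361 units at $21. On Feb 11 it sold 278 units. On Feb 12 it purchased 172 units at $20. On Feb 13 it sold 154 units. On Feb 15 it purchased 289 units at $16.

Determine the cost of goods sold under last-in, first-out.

Feb 8, 280 sold [LIFO — newest first]: 280 @ $19 = $5,320
Feb 11, 278 sold [LIFO — newest first]: 278 @ $21 = $5,838
Feb 13, 154 sold [LIFO — newest first]: 154 @ $20 = $3,080
Total COGS = $5,320 + $5,838 + $3,080 = $14,238
Ending inventory: 106 @ $22 + 25 @ $19 + 83 @ $21 + 18 @ $20 + 289 @ $16 = $9,534
Check: goods available $23,772 = COGS $14,238 + ending $9,534

COGS = $14,238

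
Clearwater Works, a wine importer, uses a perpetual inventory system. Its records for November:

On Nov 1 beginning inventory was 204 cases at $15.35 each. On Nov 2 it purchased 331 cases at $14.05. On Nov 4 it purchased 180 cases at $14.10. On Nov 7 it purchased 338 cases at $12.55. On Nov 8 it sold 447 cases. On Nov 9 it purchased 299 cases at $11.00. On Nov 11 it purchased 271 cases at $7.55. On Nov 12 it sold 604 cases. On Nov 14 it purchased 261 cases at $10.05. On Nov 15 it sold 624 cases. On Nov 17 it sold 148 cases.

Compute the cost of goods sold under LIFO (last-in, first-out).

Nov 8, 447 sold [LIFO — newest first]: 338 @ $12.55 + 109 @ $14.10 = $5,778.80
Nov 12, 604 sold [LIFO — newest first]: 271 @ $7.55 + 299 @ $11.00 + 34 @ $14.10 = $5,814.45
Nov 15, 624 sold [LIFO — newest first]: 261 @ $10.05 + 37 @ $14.10 + 326 @ $14.05 = $7,725.05
Nov 17, 148 sold [LIFO — newest first]: 5 @ $14.05 + 143 @ $15.35 = $2,265.30
Total COGS = $5,778.80 + $5,814.45 + $7,725.05 + $2,265.30 = $21,583.60
Ending inventory: 61 @ $15.35 = $936.35

COGS = $21,583.60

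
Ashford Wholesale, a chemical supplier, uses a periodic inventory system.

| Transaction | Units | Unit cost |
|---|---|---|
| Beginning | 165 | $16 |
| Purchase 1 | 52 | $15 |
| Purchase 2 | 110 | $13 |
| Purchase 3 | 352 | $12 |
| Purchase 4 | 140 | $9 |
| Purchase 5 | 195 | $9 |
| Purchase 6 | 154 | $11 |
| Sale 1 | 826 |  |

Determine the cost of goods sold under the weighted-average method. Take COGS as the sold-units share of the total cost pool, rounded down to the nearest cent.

COGS = $9,747.22

Sale 1, sell 826: 826/1168 × $13,783.00 → $9,747.22
Ending inventory (cost pool remaining) = $4,035.78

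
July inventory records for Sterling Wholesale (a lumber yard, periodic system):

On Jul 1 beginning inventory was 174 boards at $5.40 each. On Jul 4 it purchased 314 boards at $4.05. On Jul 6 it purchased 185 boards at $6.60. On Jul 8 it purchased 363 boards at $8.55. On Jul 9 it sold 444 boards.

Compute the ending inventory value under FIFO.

Jul 9, 444 sold [FIFO — oldest first]: 174 @ $5.40 + 270 @ $4.05 = $2,033.10
Ending inventory: 44 @ $4.05 + 185 @ $6.60 + 363 @ $8.55 = $4,502.85

Ending inventory = $4,502.85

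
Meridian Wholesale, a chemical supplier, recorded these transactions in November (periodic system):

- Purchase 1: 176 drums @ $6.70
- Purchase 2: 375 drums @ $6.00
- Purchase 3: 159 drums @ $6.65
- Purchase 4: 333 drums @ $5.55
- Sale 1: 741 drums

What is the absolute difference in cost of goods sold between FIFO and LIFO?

FIFO COGS: 176 @ $6.70 + 375 @ $6.00 + 159 @ $6.65 + 31 @ $5.55 = $4,658.60
LIFO COGS: 333 @ $5.55 + 159 @ $6.65 + 249 @ $6.00 = $4,399.50
Difference = |$4,658.60 − $4,399.50| = $259.10

$259.10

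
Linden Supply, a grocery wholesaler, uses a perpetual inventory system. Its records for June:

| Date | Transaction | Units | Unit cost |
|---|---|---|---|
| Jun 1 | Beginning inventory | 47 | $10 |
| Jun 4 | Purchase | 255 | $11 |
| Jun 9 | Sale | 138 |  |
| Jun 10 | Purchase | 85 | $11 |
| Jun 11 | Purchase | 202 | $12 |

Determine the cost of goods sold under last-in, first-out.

COGS = $1,518

Jun 9, 138 sold [LIFO — newest first]: 138 @ $11 = $1,518
Ending inventory: 47 @ $10 + 117 @ $11 + 85 @ $11 + 202 @ $12 = $5,116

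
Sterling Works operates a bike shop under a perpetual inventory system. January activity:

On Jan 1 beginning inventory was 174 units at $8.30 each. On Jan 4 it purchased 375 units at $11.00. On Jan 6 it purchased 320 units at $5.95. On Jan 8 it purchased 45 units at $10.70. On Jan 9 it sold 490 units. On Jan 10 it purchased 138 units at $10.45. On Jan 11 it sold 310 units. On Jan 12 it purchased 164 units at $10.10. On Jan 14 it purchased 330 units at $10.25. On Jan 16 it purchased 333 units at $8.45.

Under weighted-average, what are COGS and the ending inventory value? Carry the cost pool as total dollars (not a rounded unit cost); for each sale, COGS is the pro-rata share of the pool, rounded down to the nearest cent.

COGS = $7,095.50; ending inventory = $10,154.05

After Jan 1: 174 on hand, pool $1,444.20 (≈ $8.3000 each)
After Jan 4: 549 on hand, pool $5,569.20 (≈ $10.1443 each)
After Jan 6: 869 on hand, pool $7,473.20 (≈ $8.5998 each)
After Jan 8: 914 on hand, pool $7,954.70 (≈ $8.7032 each)
Jan 9, sell 490: 490/914 × $7,954.70 → $4,264.55
After Jan 10: 562 on hand, pool $5,132.25 (≈ $9.1321 each)
Jan 11, sell 310: 310/562 × $5,132.25 → $2,830.95
After Jan 12: 416 on hand, pool $3,957.70 (≈ $9.5137 each)
After Jan 14: 746 on hand, pool $7,340.20 (≈ $9.8394 each)
After Jan 16: 1079 on hand, pool $10,154.05 (≈ $9.4106 each)
Total COGS = $4,264.55 + $2,830.95 = $7,095.50
Ending inventory (cost pool remaining) = $10,154.05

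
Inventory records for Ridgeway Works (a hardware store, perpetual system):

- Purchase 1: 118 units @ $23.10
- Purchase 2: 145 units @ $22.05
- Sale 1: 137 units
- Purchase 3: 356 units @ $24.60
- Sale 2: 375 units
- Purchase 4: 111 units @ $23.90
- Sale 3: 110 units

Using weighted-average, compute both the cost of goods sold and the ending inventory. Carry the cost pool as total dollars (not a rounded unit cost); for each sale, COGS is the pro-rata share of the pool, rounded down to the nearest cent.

After Purchase 1: 118 on hand, pool $2,725.80 (≈ $23.1000 each)
After Purchase 2: 263 on hand, pool $5,923.05 (≈ $22.5211 each)
Sale 1, sell 137: 137/263 × $5,923.05 → $3,085.39
After Purchase 3: 482 on hand, pool $11,595.26 (≈ $24.0566 each)
Sale 2, sell 375: 375/482 × $11,595.26 → $9,021.20
After Purchase 4: 218 on hand, pool $5,226.96 (≈ $23.9769 each)
Sale 3, sell 110: 110/218 × $5,226.96 → $2,637.45
Total COGS = $3,085.39 + $9,021.20 + $2,637.45 = $14,744.04
Ending inventory (cost pool remaining) = $2,589.51

COGS = $14,744.04; ending inventory = $2,589.51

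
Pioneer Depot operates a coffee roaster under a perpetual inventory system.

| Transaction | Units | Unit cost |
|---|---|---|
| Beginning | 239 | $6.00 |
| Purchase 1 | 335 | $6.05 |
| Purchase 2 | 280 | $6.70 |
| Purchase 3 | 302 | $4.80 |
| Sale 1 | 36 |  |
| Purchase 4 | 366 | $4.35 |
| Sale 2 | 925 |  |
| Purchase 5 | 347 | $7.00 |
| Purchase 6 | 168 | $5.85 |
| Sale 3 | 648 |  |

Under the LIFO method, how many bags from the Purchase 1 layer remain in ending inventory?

189

Sale 1 (36) [LIFO — newest first]: 36 @ $4.80 = $172.80
Sale 2 (925) [LIFO — newest first]: 366 @ $4.35 + 266 @ $4.80 + 280 @ $6.70 + 13 @ $6.05 = $4,823.55
Sale 3 (648) [LIFO — newest first]: 168 @ $5.85 + 347 @ $7.00 + 133 @ $6.05 = $4,216.45
Total COGS = $172.80 + $4,823.55 + $4,216.45 = $9,212.80
Ending inventory: 239 @ $6.00 + 189 @ $6.05 = $2,577.45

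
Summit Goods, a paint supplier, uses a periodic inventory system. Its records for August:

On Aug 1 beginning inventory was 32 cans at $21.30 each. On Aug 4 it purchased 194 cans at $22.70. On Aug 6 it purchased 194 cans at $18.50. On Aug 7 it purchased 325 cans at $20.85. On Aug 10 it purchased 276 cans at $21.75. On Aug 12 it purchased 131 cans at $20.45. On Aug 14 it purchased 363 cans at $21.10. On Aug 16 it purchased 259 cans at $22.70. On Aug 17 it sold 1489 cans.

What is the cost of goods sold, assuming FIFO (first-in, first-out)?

COGS = $31,243.30

Aug 17, 1489 sold [FIFO — oldest first]: 32 @ $21.30 + 194 @ $22.70 + 194 @ $18.50 + 325 @ $20.85 + 276 @ $21.75 + 131 @ $20.45 + 337 @ $21.10 = $31,243.30
Ending inventory: 26 @ $21.10 + 259 @ $22.70 = $6,427.90
Check: goods available $37,671.20 = COGS $31,243.30 + ending $6,427.90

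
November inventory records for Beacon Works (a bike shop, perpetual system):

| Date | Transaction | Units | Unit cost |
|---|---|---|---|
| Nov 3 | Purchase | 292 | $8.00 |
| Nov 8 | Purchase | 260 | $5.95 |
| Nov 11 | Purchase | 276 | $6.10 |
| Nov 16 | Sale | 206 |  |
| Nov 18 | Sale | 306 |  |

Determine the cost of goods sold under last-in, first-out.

COGS = $3,087.80

Nov 16, 206 sold [LIFO — newest first]: 206 @ $6.10 = $1,256.60
Nov 18, 306 sold [LIFO — newest first]: 70 @ $6.10 + 236 @ $5.95 = $1,831.20
Total COGS = $1,256.60 + $1,831.20 = $3,087.80
Ending inventory: 292 @ $8.00 + 24 @ $5.95 = $2,478.80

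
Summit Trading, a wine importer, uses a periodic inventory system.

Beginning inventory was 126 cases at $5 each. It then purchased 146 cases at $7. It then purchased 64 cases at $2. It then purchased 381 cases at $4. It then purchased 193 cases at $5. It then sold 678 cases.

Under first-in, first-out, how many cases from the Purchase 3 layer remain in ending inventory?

39

Sale 1 (678) [FIFO — oldest first]: 126 @ $5 + 146 @ $7 + 64 @ $2 + 342 @ $4 = $3,148
Ending inventory: 39 @ $4 + 193 @ $5 = $1,121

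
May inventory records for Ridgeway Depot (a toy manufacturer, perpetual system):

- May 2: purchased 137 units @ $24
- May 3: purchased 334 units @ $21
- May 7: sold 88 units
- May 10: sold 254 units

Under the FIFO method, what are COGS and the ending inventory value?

COGS = $7,593; ending inventory = $2,709

May 7, 88 sold [FIFO — oldest first]: 88 @ $24 = $2,112
May 10, 254 sold [FIFO — oldest first]: 49 @ $24 + 205 @ $21 = $5,481
Total COGS = $2,112 + $5,481 = $7,593
Ending inventory: 129 @ $21 = $2,709
Check: goods available $10,302 = COGS $7,593 + ending $2,709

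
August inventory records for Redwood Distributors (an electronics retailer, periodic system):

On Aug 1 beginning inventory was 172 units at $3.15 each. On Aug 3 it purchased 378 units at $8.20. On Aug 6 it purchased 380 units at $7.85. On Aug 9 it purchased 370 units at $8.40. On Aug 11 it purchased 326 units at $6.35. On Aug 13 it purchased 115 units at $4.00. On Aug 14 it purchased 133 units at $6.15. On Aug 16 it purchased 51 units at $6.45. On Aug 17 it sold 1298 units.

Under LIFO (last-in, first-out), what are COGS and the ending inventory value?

Aug 17, 1298 sold [LIFO — newest first]: 51 @ $6.45 + 133 @ $6.15 + 115 @ $4.00 + 326 @ $6.35 + 370 @ $8.40 + 303 @ $7.85 = $9,163.55
Ending inventory: 172 @ $3.15 + 378 @ $8.20 + 77 @ $7.85 = $4,245.85

COGS = $9,163.55; ending inventory = $4,245.85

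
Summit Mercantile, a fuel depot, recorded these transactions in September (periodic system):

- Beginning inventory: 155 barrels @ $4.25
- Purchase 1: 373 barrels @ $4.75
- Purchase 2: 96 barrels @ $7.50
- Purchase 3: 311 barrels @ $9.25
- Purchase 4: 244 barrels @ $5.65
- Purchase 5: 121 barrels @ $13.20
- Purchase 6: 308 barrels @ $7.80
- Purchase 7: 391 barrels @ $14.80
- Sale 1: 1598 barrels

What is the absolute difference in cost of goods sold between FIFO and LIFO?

FIFO COGS: 155 @ $4.25 + 373 @ $4.75 + 96 @ $7.50 + 311 @ $9.25 + 244 @ $5.65 + 121 @ $13.20 + 298 @ $7.80 = $11,327.45
LIFO COGS: 391 @ $14.80 + 308 @ $7.80 + 121 @ $13.20 + 244 @ $5.65 + 311 @ $9.25 + 96 @ $7.50 + 127 @ $4.75 = $15,365.00
Difference = |$11,327.45 − $15,365.00| = $4,037.55

$4,037.55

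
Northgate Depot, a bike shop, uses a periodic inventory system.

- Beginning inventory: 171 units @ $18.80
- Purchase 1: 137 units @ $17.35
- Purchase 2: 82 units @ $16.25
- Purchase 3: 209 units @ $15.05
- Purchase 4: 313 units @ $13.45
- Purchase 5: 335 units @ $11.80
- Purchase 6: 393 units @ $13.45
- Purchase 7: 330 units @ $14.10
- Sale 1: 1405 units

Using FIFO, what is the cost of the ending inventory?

Sale 1 (1405) [FIFO — oldest first]: 171 @ $18.80 + 137 @ $17.35 + 82 @ $16.25 + 209 @ $15.05 + 313 @ $13.45 + 335 @ $11.80 + 158 @ $13.45 = $20,357.65
Ending inventory: 235 @ $13.45 + 330 @ $14.10 = $7,813.75

Ending inventory = $7,813.75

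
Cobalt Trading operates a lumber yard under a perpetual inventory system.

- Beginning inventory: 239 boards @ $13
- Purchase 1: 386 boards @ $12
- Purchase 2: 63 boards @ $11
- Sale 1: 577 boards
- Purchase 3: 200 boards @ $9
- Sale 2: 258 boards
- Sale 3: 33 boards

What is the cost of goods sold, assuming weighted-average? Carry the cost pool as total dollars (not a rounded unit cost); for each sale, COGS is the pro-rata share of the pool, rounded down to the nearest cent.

After Beginning: 239 on hand, pool $3,107.00 (≈ $13.0000 each)
After Purchase 1: 625 on hand, pool $7,739.00 (≈ $12.3824 each)
After Purchase 2: 688 on hand, pool $8,432.00 (≈ $12.2558 each)
Sale 1, sell 577: 577/688 × $8,432.00 → $7,071.60
After Purchase 3: 311 on hand, pool $3,160.40 (≈ $10.1621 each)
Sale 2, sell 258: 258/311 × $3,160.40 → $2,621.81
Sale 3, sell 33: 33/53 × $538.59 → $335.34
Total COGS = $7,071.60 + $2,621.81 + $335.34 = $10,028.75
Ending inventory (cost pool remaining) = $203.25
Check: goods available $10,232.00 = COGS $10,028.75 + ending $203.25

COGS = $10,028.75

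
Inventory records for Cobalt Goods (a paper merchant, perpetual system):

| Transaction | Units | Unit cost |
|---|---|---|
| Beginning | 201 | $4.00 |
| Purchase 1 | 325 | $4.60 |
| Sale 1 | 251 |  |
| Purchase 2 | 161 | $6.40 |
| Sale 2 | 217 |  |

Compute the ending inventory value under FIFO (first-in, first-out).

Sale 1 (251) [FIFO — oldest first]: 201 @ $4.00 + 50 @ $4.60 = $1,034.00
Sale 2 (217) [FIFO — oldest first]: 217 @ $4.60 = $998.20
Total COGS = $1,034.00 + $998.20 = $2,032.20
Ending inventory: 58 @ $4.60 + 161 @ $6.40 = $1,297.20

Ending inventory = $1,297.20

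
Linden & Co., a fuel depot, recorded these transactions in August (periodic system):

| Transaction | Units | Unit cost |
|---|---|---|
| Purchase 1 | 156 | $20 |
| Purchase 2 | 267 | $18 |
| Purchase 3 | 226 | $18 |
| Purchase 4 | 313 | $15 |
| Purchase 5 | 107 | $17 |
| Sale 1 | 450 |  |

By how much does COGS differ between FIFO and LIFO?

FIFO COGS: 156 @ $20 + 267 @ $18 + 27 @ $18 = $8,412
LIFO COGS: 107 @ $17 + 313 @ $15 + 30 @ $18 = $7,054
Difference = |$8,412 − $7,054| = $1,358

$1,358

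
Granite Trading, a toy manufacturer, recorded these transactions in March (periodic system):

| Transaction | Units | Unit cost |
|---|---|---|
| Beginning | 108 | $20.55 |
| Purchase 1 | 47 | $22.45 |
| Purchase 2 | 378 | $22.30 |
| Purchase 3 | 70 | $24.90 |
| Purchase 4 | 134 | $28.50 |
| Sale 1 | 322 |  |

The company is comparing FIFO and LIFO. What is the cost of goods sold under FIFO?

FIFO COGS: 108 @ $20.55 + 47 @ $22.45 + 167 @ $22.30 = $6,998.65
LIFO COGS: 134 @ $28.50 + 70 @ $24.90 + 118 @ $22.30 = $8,193.40

COGS = $6,998.65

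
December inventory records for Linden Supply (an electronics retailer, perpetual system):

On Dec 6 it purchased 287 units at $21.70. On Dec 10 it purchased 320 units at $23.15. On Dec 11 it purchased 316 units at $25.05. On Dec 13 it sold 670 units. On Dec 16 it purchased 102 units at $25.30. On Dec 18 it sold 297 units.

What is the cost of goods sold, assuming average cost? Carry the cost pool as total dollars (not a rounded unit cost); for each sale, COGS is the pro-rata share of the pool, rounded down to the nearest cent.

COGS = $22,745.51

After Dec 6: 287 on hand, pool $6,227.90 (≈ $21.7000 each)
After Dec 10: 607 on hand, pool $13,635.90 (≈ $22.4644 each)
After Dec 11: 923 on hand, pool $21,551.70 (≈ $23.3496 each)
Dec 13, sell 670: 670/923 × $21,551.70 → $15,644.24
After Dec 16: 355 on hand, pool $8,488.06 (≈ $23.9100 each)
Dec 18, sell 297: 297/355 × $8,488.06 → $7,101.27
Total COGS = $15,644.24 + $7,101.27 = $22,745.51
Ending inventory (cost pool remaining) = $1,386.79
Check: goods available $24,132.30 = COGS $22,745.51 + ending $1,386.79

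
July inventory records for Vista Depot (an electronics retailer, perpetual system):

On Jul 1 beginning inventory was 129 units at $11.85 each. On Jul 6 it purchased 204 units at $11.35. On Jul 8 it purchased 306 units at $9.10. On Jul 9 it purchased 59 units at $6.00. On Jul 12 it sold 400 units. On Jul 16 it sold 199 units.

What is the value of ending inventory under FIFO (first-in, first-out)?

Jul 12, 400 sold [FIFO — oldest first]: 129 @ $11.85 + 204 @ $11.35 + 67 @ $9.10 = $4,453.75
Jul 16, 199 sold [FIFO — oldest first]: 199 @ $9.10 = $1,810.90
Total COGS = $4,453.75 + $1,810.90 = $6,264.65
Ending inventory: 40 @ $9.10 + 59 @ $6.00 = $718.00

Ending inventory = $718.00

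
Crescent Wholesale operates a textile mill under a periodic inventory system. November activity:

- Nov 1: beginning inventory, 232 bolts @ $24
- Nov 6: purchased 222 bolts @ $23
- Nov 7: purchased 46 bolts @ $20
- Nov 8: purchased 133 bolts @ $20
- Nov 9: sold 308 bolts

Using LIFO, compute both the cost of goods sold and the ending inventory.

COGS = $6,547; ending inventory = $7,707

Nov 9, 308 sold [LIFO — newest first]: 133 @ $20 + 46 @ $20 + 129 @ $23 = $6,547
Ending inventory: 232 @ $24 + 93 @ $23 = $7,707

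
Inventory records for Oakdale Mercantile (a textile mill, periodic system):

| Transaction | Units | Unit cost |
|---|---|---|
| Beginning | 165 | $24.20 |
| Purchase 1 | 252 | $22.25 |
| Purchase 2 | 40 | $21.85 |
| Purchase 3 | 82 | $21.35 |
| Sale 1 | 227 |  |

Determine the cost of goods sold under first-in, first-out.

COGS = $5,372.50

Sale 1 (227) [FIFO — oldest first]: 165 @ $24.20 + 62 @ $22.25 = $5,372.50
Ending inventory: 190 @ $22.25 + 40 @ $21.85 + 82 @ $21.35 = $6,852.20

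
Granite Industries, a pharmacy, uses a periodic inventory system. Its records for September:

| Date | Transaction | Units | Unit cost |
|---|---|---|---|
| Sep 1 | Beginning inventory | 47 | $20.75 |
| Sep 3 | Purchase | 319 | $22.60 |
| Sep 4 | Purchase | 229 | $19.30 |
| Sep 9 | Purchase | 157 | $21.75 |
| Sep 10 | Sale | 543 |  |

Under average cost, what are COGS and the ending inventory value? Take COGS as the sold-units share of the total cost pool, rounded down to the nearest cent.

Sep 10, sell 543: 543/752 × $16,019.10 → $11,566.98
Ending inventory (cost pool remaining) = $4,452.12

COGS = $11,566.98; ending inventory = $4,452.12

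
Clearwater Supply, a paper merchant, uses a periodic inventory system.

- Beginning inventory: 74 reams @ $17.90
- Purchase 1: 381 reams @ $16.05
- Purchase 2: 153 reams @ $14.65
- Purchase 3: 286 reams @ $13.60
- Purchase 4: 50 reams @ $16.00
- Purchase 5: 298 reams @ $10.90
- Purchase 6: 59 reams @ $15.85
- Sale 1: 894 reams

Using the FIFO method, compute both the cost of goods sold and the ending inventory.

COGS = $13,570.70; ending inventory = $4,983.35

Sale 1 (894) [FIFO — oldest first]: 74 @ $17.90 + 381 @ $16.05 + 153 @ $14.65 + 286 @ $13.60 = $13,570.70
Ending inventory: 50 @ $16.00 + 298 @ $10.90 + 59 @ $15.85 = $4,983.35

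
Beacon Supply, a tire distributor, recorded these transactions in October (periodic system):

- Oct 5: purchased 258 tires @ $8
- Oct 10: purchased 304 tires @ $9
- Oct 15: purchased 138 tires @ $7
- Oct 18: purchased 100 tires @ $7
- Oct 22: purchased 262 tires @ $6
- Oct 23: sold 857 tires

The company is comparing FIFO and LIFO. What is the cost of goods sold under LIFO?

FIFO COGS: 258 @ $8 + 304 @ $9 + 138 @ $7 + 100 @ $7 + 57 @ $6 = $6,808
LIFO COGS: 262 @ $6 + 100 @ $7 + 138 @ $7 + 304 @ $9 + 53 @ $8 = $6,398

COGS = $6,398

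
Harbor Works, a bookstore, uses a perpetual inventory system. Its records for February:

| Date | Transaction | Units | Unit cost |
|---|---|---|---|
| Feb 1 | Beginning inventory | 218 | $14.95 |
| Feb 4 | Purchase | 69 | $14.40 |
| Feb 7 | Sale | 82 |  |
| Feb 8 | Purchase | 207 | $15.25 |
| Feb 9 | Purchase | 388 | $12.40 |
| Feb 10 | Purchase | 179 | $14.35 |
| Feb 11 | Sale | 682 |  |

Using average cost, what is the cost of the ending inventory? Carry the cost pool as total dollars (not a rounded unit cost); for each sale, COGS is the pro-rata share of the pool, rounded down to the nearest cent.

After Feb 1: 218 on hand, pool $3,259.10 (≈ $14.9500 each)
After Feb 4: 287 on hand, pool $4,252.70 (≈ $14.8178 each)
Feb 7, sell 82: 82/287 × $4,252.70 → $1,215.05
After Feb 8: 412 on hand, pool $6,194.40 (≈ $15.0350 each)
After Feb 9: 800 on hand, pool $11,005.60 (≈ $13.7570 each)
After Feb 10: 979 on hand, pool $13,574.25 (≈ $13.8654 each)
Feb 11, sell 682: 682/979 × $13,574.25 → $9,456.21
Total COGS = $1,215.05 + $9,456.21 = $10,671.26
Ending inventory (cost pool remaining) = $4,118.04

Ending inventory = $4,118.04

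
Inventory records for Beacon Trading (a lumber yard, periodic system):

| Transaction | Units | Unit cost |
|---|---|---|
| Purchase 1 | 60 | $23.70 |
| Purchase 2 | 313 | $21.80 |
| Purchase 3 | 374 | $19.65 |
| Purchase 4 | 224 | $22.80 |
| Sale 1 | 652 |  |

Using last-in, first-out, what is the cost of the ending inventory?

Sale 1 (652) [LIFO — newest first]: 224 @ $22.80 + 374 @ $19.65 + 54 @ $21.80 = $13,633.50
Ending inventory: 60 @ $23.70 + 259 @ $21.80 = $7,068.20

Ending inventory = $7,068.20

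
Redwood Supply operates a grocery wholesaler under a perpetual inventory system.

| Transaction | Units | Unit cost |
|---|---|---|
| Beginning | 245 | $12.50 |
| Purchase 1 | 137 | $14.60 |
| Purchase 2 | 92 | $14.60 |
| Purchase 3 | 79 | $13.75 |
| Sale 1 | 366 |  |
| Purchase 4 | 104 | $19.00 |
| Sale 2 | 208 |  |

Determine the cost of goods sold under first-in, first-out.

COGS = $7,891.15

Sale 1 (366) [FIFO — oldest first]: 245 @ $12.50 + 121 @ $14.60 = $4,829.10
Sale 2 (208) [FIFO — oldest first]: 16 @ $14.60 + 92 @ $14.60 + 79 @ $13.75 + 21 @ $19.00 = $3,062.05
Total COGS = $4,829.10 + $3,062.05 = $7,891.15
Ending inventory: 83 @ $19.00 = $1,577.00
Check: goods available $9,468.15 = COGS $7,891.15 + ending $1,577.00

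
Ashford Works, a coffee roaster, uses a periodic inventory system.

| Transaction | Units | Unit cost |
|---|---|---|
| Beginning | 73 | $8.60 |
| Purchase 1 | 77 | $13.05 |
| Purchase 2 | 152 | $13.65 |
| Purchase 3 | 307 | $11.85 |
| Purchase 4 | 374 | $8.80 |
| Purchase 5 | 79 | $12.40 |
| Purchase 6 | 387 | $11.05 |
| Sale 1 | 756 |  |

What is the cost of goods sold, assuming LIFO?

COGS = $7,807.95

Sale 1 (756) [LIFO — newest first]: 387 @ $11.05 + 79 @ $12.40 + 290 @ $8.80 = $7,807.95
Ending inventory: 73 @ $8.60 + 77 @ $13.05 + 152 @ $13.65 + 307 @ $11.85 + 84 @ $8.80 = $8,084.60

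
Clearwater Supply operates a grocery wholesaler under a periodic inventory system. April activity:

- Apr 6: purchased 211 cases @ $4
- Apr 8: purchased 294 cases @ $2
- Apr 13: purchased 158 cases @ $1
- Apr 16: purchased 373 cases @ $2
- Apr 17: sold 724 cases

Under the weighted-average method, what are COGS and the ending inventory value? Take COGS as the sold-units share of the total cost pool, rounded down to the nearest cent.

Apr 17, sell 724: 724/1036 × $2,336.00 → $1,632.49
Ending inventory (cost pool remaining) = $703.51

COGS = $1,632.49; ending inventory = $703.51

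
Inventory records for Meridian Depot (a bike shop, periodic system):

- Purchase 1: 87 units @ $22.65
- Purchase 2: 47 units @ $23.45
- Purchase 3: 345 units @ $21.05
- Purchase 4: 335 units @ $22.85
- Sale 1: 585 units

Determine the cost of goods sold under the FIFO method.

Sale 1 (585) [FIFO — oldest first]: 87 @ $22.65 + 47 @ $23.45 + 345 @ $21.05 + 106 @ $22.85 = $12,757.05
Ending inventory: 229 @ $22.85 = $5,232.65
Check: goods available $17,989.70 = COGS $12,757.05 + ending $5,232.65

COGS = $12,757.05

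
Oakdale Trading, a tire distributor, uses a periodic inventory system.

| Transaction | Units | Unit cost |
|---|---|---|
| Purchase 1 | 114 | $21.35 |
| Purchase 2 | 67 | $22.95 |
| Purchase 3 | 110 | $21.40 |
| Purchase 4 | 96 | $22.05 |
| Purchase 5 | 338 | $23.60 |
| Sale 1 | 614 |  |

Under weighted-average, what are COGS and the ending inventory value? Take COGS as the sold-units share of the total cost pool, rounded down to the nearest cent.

COGS = $13,905.32; ending inventory = $2,513.83

Sale 1, sell 614: 614/725 × $16,419.15 → $13,905.32
Ending inventory (cost pool remaining) = $2,513.83
Check: goods available $16,419.15 = COGS $13,905.32 + ending $2,513.83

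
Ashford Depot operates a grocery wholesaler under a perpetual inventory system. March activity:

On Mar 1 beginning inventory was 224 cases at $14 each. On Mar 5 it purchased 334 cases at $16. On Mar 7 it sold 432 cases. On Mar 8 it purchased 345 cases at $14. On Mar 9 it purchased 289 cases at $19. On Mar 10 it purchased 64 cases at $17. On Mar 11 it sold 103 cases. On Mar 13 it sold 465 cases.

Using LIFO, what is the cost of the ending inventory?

Mar 7, 432 sold [LIFO — newest first]: 334 @ $16 + 98 @ $14 = $6,716
Mar 11, 103 sold [LIFO — newest first]: 64 @ $17 + 39 @ $19 = $1,829
Mar 13, 465 sold [LIFO — newest first]: 250 @ $19 + 215 @ $14 = $7,760
Total COGS = $6,716 + $1,829 + $7,760 = $16,305
Ending inventory: 126 @ $14 + 130 @ $14 = $3,584

Ending inventory = $3,584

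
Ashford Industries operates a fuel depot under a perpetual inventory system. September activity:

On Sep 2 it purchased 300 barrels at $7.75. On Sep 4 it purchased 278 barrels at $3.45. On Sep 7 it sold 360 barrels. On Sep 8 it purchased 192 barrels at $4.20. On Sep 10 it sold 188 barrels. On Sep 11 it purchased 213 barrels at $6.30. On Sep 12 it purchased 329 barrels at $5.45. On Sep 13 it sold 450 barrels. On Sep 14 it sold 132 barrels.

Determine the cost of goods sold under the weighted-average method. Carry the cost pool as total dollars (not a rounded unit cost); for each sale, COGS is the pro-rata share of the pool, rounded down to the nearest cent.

COGS = $6,214.85

After Sep 2: 300 on hand, pool $2,325.00 (≈ $7.7500 each)
After Sep 4: 578 on hand, pool $3,284.10 (≈ $5.6818 each)
Sep 7, sell 360: 360/578 × $3,284.10 → $2,045.46
After Sep 8: 410 on hand, pool $2,045.04 (≈ $4.9879 each)
Sep 10, sell 188: 188/410 × $2,045.04 → $937.72
After Sep 11: 435 on hand, pool $2,449.22 (≈ $5.6304 each)
After Sep 12: 764 on hand, pool $4,242.27 (≈ $5.5527 each)
Sep 13, sell 450: 450/764 × $4,242.27 → $2,498.71
Sep 14, sell 132: 132/314 × $1,743.56 → $732.96
Total COGS = $2,045.46 + $937.72 + $2,498.71 + $732.96 = $6,214.85
Ending inventory (cost pool remaining) = $1,010.60
Check: goods available $7,225.45 = COGS $6,214.85 + ending $1,010.60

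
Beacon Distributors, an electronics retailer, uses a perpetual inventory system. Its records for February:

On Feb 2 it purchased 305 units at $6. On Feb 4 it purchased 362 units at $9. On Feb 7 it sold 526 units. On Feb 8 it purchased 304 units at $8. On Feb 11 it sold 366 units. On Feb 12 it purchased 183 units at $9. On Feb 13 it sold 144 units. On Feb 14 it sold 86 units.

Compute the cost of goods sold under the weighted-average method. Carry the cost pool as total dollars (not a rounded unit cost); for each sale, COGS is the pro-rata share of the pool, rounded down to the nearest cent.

After Feb 2: 305 on hand, pool $1,830.00 (≈ $6.0000 each)
After Feb 4: 667 on hand, pool $5,088.00 (≈ $7.6282 each)
Feb 7, sell 526: 526/667 × $5,088.00 → $4,012.42
After Feb 8: 445 on hand, pool $3,507.58 (≈ $7.8822 each)
Feb 11, sell 366: 366/445 × $3,507.58 → $2,884.88
After Feb 12: 262 on hand, pool $2,269.70 (≈ $8.6630 each)
Feb 13, sell 144: 144/262 × $2,269.70 → $1,247.46
Feb 14, sell 86: 86/118 × $1,022.24 → $745.02
Total COGS = $4,012.42 + $2,884.88 + $1,247.46 + $745.02 = $8,889.78
Ending inventory (cost pool remaining) = $277.22
Check: goods available $9,167.00 = COGS $8,889.78 + ending $277.22

COGS = $8,889.78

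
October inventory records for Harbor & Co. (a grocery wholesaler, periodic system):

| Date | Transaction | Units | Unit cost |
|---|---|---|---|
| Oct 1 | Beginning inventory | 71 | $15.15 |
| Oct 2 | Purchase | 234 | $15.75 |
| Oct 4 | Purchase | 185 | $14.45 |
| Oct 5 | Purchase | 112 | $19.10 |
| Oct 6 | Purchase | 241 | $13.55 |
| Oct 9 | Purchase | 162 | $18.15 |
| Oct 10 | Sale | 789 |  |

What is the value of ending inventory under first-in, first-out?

Oct 10, 789 sold [FIFO — oldest first]: 71 @ $15.15 + 234 @ $15.75 + 185 @ $14.45 + 112 @ $19.10 + 187 @ $13.55 = $12,107.45
Ending inventory: 54 @ $13.55 + 162 @ $18.15 = $3,672.00

Ending inventory = $3,672.00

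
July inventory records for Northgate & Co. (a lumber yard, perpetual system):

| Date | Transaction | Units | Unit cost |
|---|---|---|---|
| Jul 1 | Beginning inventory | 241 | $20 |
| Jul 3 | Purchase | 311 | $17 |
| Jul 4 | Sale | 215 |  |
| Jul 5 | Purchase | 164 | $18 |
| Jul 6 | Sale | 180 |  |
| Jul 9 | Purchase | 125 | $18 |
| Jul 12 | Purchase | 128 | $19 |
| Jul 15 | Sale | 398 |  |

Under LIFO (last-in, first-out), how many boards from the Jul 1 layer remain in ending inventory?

Jul 4, 215 sold [LIFO — newest first]: 215 @ $17 = $3,655
Jul 6, 180 sold [LIFO — newest first]: 164 @ $18 + 16 @ $17 = $3,224
Jul 15, 398 sold [LIFO — newest first]: 128 @ $19 + 125 @ $18 + 80 @ $17 + 65 @ $20 = $7,342
Total COGS = $3,655 + $3,224 + $7,342 = $14,221
Ending inventory: 176 @ $20 = $3,520
Check: goods available $17,741 = COGS $14,221 + ending $3,520

176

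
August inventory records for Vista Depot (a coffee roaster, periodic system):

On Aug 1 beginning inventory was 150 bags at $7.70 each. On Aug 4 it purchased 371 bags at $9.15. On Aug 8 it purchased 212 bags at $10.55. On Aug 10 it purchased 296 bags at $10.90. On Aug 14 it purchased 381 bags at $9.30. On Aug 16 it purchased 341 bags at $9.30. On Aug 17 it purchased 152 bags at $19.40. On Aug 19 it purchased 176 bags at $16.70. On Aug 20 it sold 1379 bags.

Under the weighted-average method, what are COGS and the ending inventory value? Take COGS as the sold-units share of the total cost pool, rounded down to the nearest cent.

Aug 20, sell 1379: 1379/2079 × $22,615.25 → $15,000.68
Ending inventory (cost pool remaining) = $7,614.57

COGS = $15,000.68; ending inventory = $7,614.57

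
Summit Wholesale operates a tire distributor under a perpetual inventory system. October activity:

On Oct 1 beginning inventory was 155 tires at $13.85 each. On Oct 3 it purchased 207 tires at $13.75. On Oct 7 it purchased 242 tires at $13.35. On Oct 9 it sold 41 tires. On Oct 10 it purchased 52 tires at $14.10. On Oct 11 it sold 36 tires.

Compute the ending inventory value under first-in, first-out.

Oct 9, 41 sold [FIFO — oldest first]: 41 @ $13.85 = $567.85
Oct 11, 36 sold [FIFO — oldest first]: 36 @ $13.85 = $498.60
Total COGS = $567.85 + $498.60 = $1,066.45
Ending inventory: 78 @ $13.85 + 207 @ $13.75 + 242 @ $13.35 + 52 @ $14.10 = $7,890.45
Check: goods available $8,956.90 = COGS $1,066.45 + ending $7,890.45

Ending inventory = $7,890.45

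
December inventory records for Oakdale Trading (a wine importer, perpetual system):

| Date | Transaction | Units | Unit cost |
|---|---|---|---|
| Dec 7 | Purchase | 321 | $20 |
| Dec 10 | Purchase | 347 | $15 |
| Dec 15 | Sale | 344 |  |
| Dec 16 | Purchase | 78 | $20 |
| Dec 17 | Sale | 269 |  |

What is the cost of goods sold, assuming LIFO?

Dec 15, 344 sold [LIFO — newest first]: 344 @ $15 = $5,160
Dec 17, 269 sold [LIFO — newest first]: 78 @ $20 + 3 @ $15 + 188 @ $20 = $5,365
Total COGS = $5,160 + $5,365 = $10,525
Ending inventory: 133 @ $20 = $2,660

COGS = $10,525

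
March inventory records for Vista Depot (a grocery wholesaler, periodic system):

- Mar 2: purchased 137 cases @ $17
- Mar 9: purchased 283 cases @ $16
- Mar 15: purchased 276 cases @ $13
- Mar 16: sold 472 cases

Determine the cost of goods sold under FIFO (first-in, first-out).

Mar 16, 472 sold [FIFO — oldest first]: 137 @ $17 + 283 @ $16 + 52 @ $13 = $7,533
Ending inventory: 224 @ $13 = $2,912

COGS = $7,533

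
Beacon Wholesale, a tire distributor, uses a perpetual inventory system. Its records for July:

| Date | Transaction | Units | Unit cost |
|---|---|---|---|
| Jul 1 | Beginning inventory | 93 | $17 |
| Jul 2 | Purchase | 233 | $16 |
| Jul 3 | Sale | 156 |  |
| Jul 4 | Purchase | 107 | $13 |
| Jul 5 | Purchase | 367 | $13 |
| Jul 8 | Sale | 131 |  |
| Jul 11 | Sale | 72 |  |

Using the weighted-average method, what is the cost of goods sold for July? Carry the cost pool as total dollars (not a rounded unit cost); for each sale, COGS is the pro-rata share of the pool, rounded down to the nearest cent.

After Jul 1: 93 on hand, pool $1,581.00 (≈ $17.0000 each)
After Jul 2: 326 on hand, pool $5,309.00 (≈ $16.2853 each)
Jul 3, sell 156: 156/326 × $5,309.00 → $2,540.50
After Jul 4: 277 on hand, pool $4,159.50 (≈ $15.0162 each)
After Jul 5: 644 on hand, pool $8,930.50 (≈ $13.8672 each)
Jul 8, sell 131: 131/644 × $8,930.50 → $1,816.60
Jul 11, sell 72: 72/513 × $7,113.90 → $998.44
Total COGS = $2,540.50 + $1,816.60 + $998.44 = $5,355.54
Ending inventory (cost pool remaining) = $6,115.46
Check: goods available $11,471.00 = COGS $5,355.54 + ending $6,115.46

COGS = $5,355.54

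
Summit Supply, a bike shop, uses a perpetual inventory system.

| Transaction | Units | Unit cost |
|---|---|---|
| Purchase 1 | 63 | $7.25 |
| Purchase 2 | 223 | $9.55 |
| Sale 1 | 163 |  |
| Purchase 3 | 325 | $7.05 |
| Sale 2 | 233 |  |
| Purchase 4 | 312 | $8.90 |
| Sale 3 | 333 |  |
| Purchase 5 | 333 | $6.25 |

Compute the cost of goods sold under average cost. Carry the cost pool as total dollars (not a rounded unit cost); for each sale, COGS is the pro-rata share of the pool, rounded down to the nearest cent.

COGS = $6,030.95

After Purchase 1: 63 on hand, pool $456.75 (≈ $7.2500 each)
After Purchase 2: 286 on hand, pool $2,586.40 (≈ $9.0434 each)
Sale 1, sell 163: 163/286 × $2,586.40 → $1,474.06
After Purchase 3: 448 on hand, pool $3,403.59 (≈ $7.5973 each)
Sale 2, sell 233: 233/448 × $3,403.59 → $1,770.17
After Purchase 4: 527 on hand, pool $4,410.22 (≈ $8.3685 each)
Sale 3, sell 333: 333/527 × $4,410.22 → $2,786.72
After Purchase 5: 527 on hand, pool $3,704.75 (≈ $7.0299 each)
Total COGS = $1,474.06 + $1,770.17 + $2,786.72 = $6,030.95
Ending inventory (cost pool remaining) = $3,704.75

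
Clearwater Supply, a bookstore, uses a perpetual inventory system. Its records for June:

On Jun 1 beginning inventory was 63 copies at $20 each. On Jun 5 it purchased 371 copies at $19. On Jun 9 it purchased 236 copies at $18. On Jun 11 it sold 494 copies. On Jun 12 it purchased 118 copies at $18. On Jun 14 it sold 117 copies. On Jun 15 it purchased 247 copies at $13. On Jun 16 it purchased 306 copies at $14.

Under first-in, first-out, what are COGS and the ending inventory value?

COGS = $11,495; ending inventory = $10,681

Jun 11, 494 sold [FIFO — oldest first]: 63 @ $20 + 371 @ $19 + 60 @ $18 = $9,389
Jun 14, 117 sold [FIFO — oldest first]: 117 @ $18 = $2,106
Total COGS = $9,389 + $2,106 = $11,495
Ending inventory: 59 @ $18 + 118 @ $18 + 247 @ $13 + 306 @ $14 = $10,681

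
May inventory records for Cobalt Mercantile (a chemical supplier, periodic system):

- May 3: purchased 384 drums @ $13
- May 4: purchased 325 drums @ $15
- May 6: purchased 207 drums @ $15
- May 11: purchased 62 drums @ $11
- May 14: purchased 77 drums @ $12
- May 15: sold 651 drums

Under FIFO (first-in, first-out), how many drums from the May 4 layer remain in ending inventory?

58

May 15, 651 sold [FIFO — oldest first]: 384 @ $13 + 267 @ $15 = $8,997
Ending inventory: 58 @ $15 + 207 @ $15 + 62 @ $11 + 77 @ $12 = $5,581
Check: goods available $14,578 = COGS $8,997 + ending $5,581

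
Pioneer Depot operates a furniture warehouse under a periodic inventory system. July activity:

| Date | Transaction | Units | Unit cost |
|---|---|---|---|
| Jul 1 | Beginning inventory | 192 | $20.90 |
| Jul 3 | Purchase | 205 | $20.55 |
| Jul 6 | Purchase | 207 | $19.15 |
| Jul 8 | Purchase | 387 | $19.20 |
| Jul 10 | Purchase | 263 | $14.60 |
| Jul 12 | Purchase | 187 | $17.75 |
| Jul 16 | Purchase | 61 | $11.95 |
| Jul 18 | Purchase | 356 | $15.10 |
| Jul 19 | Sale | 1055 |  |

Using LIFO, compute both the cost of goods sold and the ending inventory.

Jul 19, 1055 sold [LIFO — newest first]: 356 @ $15.10 + 61 @ $11.95 + 187 @ $17.75 + 263 @ $14.60 + 188 @ $19.20 = $16,873.20
Ending inventory: 192 @ $20.90 + 205 @ $20.55 + 207 @ $19.15 + 199 @ $19.20 = $16,010.40

COGS = $16,873.20; ending inventory = $16,010.40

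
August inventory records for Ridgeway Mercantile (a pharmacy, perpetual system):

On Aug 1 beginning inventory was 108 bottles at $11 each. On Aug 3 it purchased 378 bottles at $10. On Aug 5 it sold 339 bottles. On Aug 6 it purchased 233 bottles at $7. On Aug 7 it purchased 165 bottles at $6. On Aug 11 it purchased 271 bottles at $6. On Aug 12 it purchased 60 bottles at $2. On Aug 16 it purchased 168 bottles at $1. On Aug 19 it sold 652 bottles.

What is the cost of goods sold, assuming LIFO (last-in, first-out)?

COGS = $6,222

Aug 5, 339 sold [LIFO — newest first]: 339 @ $10 = $3,390
Aug 19, 652 sold [LIFO — newest first]: 168 @ $1 + 60 @ $2 + 271 @ $6 + 153 @ $6 = $2,832
Total COGS = $3,390 + $2,832 = $6,222
Ending inventory: 108 @ $11 + 39 @ $10 + 233 @ $7 + 12 @ $6 = $3,281
Check: goods available $9,503 = COGS $6,222 + ending $3,281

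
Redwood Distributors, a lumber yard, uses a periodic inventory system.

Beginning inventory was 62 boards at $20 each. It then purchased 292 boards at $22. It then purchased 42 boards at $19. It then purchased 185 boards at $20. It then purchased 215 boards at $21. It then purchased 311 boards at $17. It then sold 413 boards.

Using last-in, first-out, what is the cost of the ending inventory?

Ending inventory = $14,535

Sale 1 (413) [LIFO — newest first]: 311 @ $17 + 102 @ $21 = $7,429
Ending inventory: 62 @ $20 + 292 @ $22 + 42 @ $19 + 185 @ $20 + 113 @ $21 = $14,535
Check: goods available $21,964 = COGS $7,429 + ending $14,535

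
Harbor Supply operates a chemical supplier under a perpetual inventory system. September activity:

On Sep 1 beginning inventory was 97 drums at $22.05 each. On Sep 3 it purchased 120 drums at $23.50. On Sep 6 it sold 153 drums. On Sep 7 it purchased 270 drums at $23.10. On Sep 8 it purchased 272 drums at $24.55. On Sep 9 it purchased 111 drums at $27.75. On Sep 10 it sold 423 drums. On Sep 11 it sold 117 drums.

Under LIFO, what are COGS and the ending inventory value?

COGS = $16,932.20; ending inventory = $4,021.50

Sep 6, 153 sold [LIFO — newest first]: 120 @ $23.50 + 33 @ $22.05 = $3,547.65
Sep 10, 423 sold [LIFO — newest first]: 111 @ $27.75 + 272 @ $24.55 + 40 @ $23.10 = $10,681.85
Sep 11, 117 sold [LIFO — newest first]: 117 @ $23.10 = $2,702.70
Total COGS = $3,547.65 + $10,681.85 + $2,702.70 = $16,932.20
Ending inventory: 64 @ $22.05 + 113 @ $23.10 = $4,021.50
Check: goods available $20,953.70 = COGS $16,932.20 + ending $4,021.50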